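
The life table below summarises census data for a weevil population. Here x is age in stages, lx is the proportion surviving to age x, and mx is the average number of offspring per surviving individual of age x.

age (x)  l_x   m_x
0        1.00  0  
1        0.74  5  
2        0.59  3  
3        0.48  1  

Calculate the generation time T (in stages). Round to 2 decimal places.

1.46

lx·mx: 0, 3.7, 1.77, 0.48 → R0 = 5.95
x·lx·mx: 0, 3.7, 3.54, 1.44 → Σ = 8.68
T = 8.68 / 5.95 = 1.458824… → 1.46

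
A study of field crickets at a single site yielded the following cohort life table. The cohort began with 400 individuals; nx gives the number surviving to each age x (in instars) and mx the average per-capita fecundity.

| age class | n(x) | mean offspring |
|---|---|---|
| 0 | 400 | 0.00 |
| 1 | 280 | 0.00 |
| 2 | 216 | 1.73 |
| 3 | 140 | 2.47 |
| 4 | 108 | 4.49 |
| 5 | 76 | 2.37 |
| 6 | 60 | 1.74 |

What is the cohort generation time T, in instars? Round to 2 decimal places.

lx = nx/n0 = nx/400: 1, 0.7, 0.54, 0.35, 0.27, 0.19, 0.15
lx·mx: 0, 0, 0.9342, 0.8645, 1.2123, 0.4503, 0.261 → R0 = 3.7223
x·lx·mx: 0, 0, 1.8684, 2.5935, 4.8492, 2.2515, 1.566 → Σ = 13.1286
T = 13.1286 / 3.7223 = 3.527013… → 3.53

3.53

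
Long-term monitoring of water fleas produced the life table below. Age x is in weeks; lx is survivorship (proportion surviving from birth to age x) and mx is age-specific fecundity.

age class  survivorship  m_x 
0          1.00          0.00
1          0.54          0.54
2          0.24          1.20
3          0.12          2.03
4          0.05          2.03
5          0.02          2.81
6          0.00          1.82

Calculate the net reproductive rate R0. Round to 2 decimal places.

lx·mx by age: 0, 0.2916, 0.288, 0.2436, 0.1015, 0.0562, 0
R0 = Σ lx·mx = 0.9809 → 0.98

0.98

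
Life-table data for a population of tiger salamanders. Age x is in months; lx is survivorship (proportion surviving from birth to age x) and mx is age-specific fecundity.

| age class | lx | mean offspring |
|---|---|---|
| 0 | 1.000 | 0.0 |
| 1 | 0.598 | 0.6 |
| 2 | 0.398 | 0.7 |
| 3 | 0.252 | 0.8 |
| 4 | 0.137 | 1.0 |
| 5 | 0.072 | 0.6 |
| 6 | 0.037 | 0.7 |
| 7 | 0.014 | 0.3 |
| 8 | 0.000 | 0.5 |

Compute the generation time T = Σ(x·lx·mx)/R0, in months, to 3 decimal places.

lx·mx: 0, 0.3588, 0.2786, 0.2016, 0.137, 0.0432, 0.0259, 0.0042, 0 → R0 = 1.0493
x·lx·mx: 0, 0.3588, 0.5572, 0.6048, 0.548, 0.216, 0.1554, 0.0294, 0 → Σ = 2.4696
T = 2.4696 / 1.0493 = 2.353569… → 2.354

2.354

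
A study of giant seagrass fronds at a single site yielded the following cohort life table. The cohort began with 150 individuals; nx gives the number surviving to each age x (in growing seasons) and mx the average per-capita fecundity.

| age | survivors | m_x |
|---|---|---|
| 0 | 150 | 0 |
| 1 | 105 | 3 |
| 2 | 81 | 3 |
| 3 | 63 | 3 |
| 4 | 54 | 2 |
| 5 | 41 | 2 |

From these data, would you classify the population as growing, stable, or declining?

growing

lx = nx/n0 = nx/150: 1, 0.7, 0.54, 0.42, 0.36, 0.27333…
R0 = Σ lx·mx = 0 + 2.1 + 1.62 + 1.26 + 0.72 + 0.546667… = 6.246667…
R0 > 1, so the population is growing.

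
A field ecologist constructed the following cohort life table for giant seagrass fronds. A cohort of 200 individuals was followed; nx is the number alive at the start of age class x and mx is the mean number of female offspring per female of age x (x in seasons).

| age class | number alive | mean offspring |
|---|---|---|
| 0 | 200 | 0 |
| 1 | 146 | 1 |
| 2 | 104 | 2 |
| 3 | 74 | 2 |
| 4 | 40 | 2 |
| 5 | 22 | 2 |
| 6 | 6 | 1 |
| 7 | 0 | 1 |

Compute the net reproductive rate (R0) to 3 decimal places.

lx = nx/n0 = nx/200: 1, 0.73, 0.52, 0.37, 0.2, 0.11, 0.03, 0
lx·mx by age: 0, 0.73, 1.04, 0.74, 0.4, 0.22, 0.03, 0
R0 = Σ lx·mx = 3.16 → 3.160

3.160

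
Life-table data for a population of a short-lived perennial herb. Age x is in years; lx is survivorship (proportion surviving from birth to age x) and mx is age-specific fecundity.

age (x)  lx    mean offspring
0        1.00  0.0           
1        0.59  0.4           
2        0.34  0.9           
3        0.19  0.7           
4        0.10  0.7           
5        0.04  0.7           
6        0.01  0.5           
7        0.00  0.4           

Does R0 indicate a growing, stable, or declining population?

declining

R0 = Σ lx·mx = 0 + 0.236 + 0.306 + 0.133 + 0.07 + 0.028 + 0.005 + 0 = 0.778
R0 < 1, so the population is declining.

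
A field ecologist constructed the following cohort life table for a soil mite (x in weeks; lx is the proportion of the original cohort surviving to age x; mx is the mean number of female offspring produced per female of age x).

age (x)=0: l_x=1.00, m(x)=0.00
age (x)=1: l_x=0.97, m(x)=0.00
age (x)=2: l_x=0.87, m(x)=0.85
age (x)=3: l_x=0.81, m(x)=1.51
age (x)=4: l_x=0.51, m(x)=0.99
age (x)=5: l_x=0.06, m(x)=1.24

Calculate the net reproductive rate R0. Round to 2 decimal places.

2.54

lx·mx by age: 0, 0, 0.7395, 1.2231, 0.5049, 0.0744
R0 = Σ lx·mx = 2.5419 → 2.54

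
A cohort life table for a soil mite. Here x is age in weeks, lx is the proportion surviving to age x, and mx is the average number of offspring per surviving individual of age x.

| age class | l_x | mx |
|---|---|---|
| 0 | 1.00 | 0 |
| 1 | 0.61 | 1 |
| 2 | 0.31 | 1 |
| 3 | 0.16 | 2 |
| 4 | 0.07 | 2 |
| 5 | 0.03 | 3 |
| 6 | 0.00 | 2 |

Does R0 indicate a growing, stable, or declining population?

R0 = Σ lx·mx = 0 + 0.61 + 0.31 + 0.32 + 0.14 + 0.09 + 0 = 1.47
R0 > 1, so the population is growing.

growing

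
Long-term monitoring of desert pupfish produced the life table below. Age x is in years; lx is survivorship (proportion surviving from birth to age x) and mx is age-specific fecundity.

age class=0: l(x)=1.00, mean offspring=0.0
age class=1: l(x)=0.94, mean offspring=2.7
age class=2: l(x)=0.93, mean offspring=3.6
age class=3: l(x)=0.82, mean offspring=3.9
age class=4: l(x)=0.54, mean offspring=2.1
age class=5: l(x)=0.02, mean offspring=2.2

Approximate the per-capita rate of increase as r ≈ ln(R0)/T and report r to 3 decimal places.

1.013

R0 = Σ lx·mx = 0 + 2.538 + 3.348 + 3.198 + 1.134 + 0.044 = 10.262
Σ x·lx·mx = 23.584; T = 23.584/10.262 = 2.29819…
r ≈ ln(R0)/T = ln(10.262)/2.29819… = 1.01317… → 1.013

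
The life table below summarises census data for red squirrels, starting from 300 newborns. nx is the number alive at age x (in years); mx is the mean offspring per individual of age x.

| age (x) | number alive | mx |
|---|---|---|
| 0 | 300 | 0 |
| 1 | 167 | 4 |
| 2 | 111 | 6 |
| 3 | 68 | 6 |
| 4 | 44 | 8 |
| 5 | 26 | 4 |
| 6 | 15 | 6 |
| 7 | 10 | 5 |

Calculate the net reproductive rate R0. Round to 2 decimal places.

7.79

lx = nx/n0 = nx/300: 1, 0.55667…, 0.37, 0.22667…, 0.14667…, 0.08667…, 0.05, 0.03333…
lx·mx by age: 0, 2.226667…, 2.22, 1.36…, 1.173333…, 0.346667…, 0.3, 0.166667…
R0 = Σ lx·mx = 7.793333… → 7.79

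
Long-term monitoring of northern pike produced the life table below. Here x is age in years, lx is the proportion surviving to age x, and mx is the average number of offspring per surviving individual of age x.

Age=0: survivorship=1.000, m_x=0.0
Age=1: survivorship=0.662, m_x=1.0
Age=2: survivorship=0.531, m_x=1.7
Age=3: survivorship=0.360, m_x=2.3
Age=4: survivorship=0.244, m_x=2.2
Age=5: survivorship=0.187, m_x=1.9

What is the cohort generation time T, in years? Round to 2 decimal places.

2.70

lx·mx: 0, 0.662, 0.9027, 0.828, 0.5368, 0.3553 → R0 = 3.2848
x·lx·mx: 0, 0.662, 1.8054, 2.484, 2.1472, 1.7765 → Σ = 8.8751
T = 8.8751 / 3.2848 = 2.701869… → 2.70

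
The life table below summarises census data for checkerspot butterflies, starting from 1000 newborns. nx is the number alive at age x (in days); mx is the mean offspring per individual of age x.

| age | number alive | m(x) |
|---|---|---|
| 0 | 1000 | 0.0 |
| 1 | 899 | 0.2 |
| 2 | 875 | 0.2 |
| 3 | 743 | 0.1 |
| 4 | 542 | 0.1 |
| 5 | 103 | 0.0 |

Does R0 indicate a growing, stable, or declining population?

declining

lx = nx/n0 = nx/1000: 1, 0.899, 0.875, 0.743, 0.542, 0.103
R0 = Σ lx·mx = 0 + 0.1798 + 0.175 + 0.0743 + 0.0542 + 0 = 0.4833
R0 < 1, so the population is declining.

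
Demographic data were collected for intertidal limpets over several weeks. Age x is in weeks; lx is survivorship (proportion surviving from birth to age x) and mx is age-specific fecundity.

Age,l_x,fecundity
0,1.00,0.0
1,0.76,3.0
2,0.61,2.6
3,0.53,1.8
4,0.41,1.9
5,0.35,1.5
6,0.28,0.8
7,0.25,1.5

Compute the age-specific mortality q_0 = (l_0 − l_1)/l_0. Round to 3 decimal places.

q_0 = (l_0 − l_1) / l_0 = (1 − 0.76) / 1
     = 0.24 / 1 = 0.24 → 0.240

0.240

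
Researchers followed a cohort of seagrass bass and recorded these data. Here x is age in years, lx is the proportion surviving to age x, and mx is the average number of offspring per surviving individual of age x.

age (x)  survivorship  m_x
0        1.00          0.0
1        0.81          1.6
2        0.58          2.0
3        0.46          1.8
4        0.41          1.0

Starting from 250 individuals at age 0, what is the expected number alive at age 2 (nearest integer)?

145

Expected survivors = N0 · l_2 = 250 × 0.58 = 145 → 145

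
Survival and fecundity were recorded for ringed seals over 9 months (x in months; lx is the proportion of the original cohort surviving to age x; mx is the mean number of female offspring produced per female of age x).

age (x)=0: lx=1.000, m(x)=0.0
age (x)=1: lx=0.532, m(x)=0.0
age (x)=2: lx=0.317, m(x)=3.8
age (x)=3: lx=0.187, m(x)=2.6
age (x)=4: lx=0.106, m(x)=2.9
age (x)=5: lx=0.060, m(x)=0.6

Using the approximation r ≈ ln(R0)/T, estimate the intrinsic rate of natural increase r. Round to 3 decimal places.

R0 = Σ lx·mx = 0 + 0 + 1.2046 + 0.4862 + 0.3074 + 0.036 = 2.0342
Σ x·lx·mx = 5.2774; T = 5.2774/2.0342 = 2.59434…
r ≈ ln(R0)/T = ln(2.0342)/2.59434… = 0.27371… → 0.274

0.274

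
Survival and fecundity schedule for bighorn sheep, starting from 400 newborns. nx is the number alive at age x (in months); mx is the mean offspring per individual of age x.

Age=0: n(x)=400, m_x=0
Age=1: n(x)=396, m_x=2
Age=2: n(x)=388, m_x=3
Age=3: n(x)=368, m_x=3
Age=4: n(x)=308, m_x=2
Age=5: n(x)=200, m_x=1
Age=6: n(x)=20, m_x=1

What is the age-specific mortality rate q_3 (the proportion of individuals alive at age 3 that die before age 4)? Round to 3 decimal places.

0.163

lx = nx/n0 = nx/400: 1, 0.99, 0.97, 0.92, 0.77, 0.5, 0.05
q_3 = (l_3 − l_4) / l_3 = (0.92 − 0.77) / 0.92
     = 0.15 / 0.92 = 0.163043… → 0.163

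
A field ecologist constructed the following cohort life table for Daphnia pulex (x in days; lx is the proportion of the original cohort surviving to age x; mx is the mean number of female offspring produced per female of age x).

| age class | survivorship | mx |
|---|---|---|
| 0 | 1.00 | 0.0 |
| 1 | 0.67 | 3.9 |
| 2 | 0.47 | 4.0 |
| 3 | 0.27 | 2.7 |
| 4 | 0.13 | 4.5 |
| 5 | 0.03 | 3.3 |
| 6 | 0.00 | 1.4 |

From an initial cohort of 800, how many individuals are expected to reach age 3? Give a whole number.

216

Expected survivors = N0 · l_3 = 800 × 0.27 = 216 → 216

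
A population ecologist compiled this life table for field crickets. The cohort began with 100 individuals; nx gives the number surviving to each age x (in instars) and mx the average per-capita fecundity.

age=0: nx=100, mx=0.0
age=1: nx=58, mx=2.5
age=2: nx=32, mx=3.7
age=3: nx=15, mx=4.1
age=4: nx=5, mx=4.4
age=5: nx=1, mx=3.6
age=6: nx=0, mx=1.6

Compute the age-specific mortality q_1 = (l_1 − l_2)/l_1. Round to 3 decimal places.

lx = nx/n0 = nx/100: 1, 0.58, 0.32, 0.15, 0.05, 0.01, 0
q_1 = (l_1 − l_2) / l_1 = (0.58 − 0.32) / 0.58
     = 0.26 / 0.58 = 0.448276… → 0.448

0.448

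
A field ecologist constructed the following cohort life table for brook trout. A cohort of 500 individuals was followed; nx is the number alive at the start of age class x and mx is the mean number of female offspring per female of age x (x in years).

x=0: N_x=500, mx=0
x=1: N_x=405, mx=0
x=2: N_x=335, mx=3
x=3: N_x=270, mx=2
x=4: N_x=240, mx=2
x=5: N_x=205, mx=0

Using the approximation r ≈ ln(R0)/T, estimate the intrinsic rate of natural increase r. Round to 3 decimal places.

lx = nx/n0 = nx/500: 1, 0.81, 0.67, 0.54, 0.48, 0.41
R0 = Σ lx·mx = 0 + 0 + 2.01 + 1.08 + 0.96 + 0 = 4.05
Σ x·lx·mx = 11.1; T = 11.1/4.05 = 2.74074…
r ≈ ln(R0)/T = ln(4.05)/2.74074… = 0.51034… → 0.510

0.510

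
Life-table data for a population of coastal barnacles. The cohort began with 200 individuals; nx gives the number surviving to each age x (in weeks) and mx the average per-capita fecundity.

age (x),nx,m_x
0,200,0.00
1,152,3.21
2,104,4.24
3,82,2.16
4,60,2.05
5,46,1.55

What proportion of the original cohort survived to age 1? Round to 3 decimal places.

0.760

l_1 = n_1/n_0 = 152/200 = 0.76 → 0.760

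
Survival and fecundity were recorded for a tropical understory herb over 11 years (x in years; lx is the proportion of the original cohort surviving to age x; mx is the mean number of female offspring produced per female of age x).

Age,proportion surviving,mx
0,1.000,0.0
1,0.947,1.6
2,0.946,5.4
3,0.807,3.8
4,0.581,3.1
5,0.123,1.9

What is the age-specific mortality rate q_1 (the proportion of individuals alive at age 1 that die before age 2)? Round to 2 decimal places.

0.00

q_1 = (l_1 − l_2) / l_1 = (0.947 − 0.946) / 0.947
     = 0.001 / 0.947 = 0.001056… → 0.00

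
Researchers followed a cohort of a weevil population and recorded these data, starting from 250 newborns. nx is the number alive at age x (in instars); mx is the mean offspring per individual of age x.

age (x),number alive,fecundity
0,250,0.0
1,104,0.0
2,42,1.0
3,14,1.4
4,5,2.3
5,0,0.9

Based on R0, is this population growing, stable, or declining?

lx = nx/n0 = nx/250: 1, 0.416, 0.168, 0.056, 0.02, 0
R0 = Σ lx·mx = 0 + 0 + 0.168 + 0.0784 + 0.046 + 0 = 0.2924
R0 < 1, so the population is declining.

declining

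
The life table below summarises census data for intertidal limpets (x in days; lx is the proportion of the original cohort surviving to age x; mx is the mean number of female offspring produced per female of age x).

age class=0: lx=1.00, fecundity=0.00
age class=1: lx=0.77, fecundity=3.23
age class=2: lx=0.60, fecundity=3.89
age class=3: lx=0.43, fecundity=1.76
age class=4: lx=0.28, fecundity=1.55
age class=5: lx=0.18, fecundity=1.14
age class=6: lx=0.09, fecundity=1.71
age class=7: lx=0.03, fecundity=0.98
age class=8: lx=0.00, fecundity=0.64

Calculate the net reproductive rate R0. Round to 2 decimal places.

lx·mx by age: 0, 2.4871, 2.334, 0.7568, 0.434, 0.2052, 0.1539, 0.0294, 0
R0 = Σ lx·mx = 6.4004 → 6.40

6.40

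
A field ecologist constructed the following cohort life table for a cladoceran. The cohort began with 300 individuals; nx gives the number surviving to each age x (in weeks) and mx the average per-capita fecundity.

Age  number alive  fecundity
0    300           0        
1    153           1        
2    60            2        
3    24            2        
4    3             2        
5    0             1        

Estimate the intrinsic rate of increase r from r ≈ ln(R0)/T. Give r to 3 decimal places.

lx = nx/n0 = nx/300: 1, 0.51, 0.2, 0.08, 0.01, 0
R0 = Σ lx·mx = 0 + 0.51 + 0.4 + 0.16 + 0.02 + 0 = 1.09
Σ x·lx·mx = 1.87; T = 1.87/1.09 = 1.7156…
r ≈ ln(R0)/T = ln(1.09)/1.7156… = 0.05023… → 0.050

0.050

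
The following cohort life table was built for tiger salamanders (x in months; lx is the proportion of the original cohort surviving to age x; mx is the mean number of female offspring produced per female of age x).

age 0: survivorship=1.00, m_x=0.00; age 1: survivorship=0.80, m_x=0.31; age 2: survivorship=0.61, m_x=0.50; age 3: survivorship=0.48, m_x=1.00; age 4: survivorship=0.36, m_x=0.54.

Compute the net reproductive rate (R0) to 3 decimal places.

lx·mx by age: 0, 0.248, 0.305, 0.48, 0.1944
R0 = Σ lx·mx = 1.2274 → 1.227

1.227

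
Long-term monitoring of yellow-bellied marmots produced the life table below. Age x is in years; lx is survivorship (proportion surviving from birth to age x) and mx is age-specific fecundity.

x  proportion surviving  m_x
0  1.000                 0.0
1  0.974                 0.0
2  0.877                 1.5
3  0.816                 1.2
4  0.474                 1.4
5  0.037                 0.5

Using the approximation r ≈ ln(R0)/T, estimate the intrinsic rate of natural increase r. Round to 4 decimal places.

R0 = Σ lx·mx = 0 + 0 + 1.3155 + 0.9792 + 0.6636 + 0.0185 = 2.9768
Σ x·lx·mx = 8.3155; T = 8.3155/2.9768 = 2.79344…
r ≈ ln(R0)/T = ln(2.9768)/2.79344… = 0.390504… → 0.3905

0.3905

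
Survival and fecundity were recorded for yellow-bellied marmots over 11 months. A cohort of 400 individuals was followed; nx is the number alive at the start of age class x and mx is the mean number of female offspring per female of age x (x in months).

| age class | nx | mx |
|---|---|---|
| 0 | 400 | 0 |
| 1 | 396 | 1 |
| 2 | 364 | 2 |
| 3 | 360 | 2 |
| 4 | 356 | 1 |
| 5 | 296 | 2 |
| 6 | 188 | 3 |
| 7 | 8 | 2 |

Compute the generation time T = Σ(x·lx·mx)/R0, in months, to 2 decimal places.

3.53

lx = nx/n0 = nx/400: 1, 0.99, 0.91, 0.9, 0.89, 0.74, 0.47, 0.02
lx·mx: 0, 0.99, 1.82, 1.8, 0.89, 1.48, 1.41, 0.04 → R0 = 8.43
x·lx·mx: 0, 0.99, 3.64, 5.4, 3.56, 7.4, 8.46, 0.28 → Σ = 29.73
T = 29.73 / 8.43 = 3.52669… → 3.53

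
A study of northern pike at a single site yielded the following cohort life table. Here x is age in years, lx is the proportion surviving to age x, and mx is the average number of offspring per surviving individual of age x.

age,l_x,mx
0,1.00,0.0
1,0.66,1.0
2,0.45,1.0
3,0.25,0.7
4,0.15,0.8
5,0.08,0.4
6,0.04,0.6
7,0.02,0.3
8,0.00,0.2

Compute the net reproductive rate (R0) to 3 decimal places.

1.467

lx·mx by age: 0, 0.66, 0.45, 0.175, 0.12, 0.032, 0.024, 0.006, 0
R0 = Σ lx·mx = 1.467 → 1.467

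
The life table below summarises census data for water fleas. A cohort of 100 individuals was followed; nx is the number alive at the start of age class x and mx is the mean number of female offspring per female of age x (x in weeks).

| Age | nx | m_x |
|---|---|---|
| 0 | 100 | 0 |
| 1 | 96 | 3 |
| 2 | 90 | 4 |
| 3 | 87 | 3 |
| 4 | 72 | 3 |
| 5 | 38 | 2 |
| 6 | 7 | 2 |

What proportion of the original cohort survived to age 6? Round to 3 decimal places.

l_6 = n_6/n_0 = 7/100 = 0.07 → 0.070

0.070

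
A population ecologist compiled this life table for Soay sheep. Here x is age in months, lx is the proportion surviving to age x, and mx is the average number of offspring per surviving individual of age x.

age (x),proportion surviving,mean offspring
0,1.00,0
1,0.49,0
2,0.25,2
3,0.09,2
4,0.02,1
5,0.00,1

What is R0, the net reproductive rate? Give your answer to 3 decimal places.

lx·mx by age: 0, 0, 0.5, 0.18, 0.02, 0
R0 = Σ lx·mx = 0.7 → 0.700

0.700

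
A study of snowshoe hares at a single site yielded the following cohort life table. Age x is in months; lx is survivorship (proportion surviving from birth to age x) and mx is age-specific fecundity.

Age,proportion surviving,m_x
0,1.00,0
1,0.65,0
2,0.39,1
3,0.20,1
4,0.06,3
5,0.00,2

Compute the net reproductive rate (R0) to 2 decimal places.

lx·mx by age: 0, 0, 0.39, 0.2, 0.18, 0
R0 = Σ lx·mx = 0.77 → 0.77

0.77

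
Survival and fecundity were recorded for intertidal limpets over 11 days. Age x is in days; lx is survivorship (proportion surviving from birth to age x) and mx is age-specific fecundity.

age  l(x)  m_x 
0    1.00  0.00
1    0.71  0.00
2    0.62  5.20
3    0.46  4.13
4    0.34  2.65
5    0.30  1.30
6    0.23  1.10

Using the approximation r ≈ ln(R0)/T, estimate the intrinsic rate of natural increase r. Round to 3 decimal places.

R0 = Σ lx·mx = 0 + 0 + 3.224 + 1.8998 + 0.901 + 0.39 + 0.253 = 6.6678
Σ x·lx·mx = 19.2194; T = 19.2194/6.6678 = 2.88242…
r ≈ ln(R0)/T = ln(6.6678)/2.88242… = 0.65823… → 0.658

0.658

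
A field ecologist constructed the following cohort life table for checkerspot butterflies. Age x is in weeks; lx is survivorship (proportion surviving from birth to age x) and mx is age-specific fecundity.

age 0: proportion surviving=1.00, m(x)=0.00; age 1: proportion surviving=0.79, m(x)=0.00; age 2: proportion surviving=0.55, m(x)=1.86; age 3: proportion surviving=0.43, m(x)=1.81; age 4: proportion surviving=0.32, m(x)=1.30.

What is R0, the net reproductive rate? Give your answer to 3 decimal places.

lx·mx by age: 0, 0, 1.023, 0.7783, 0.416
R0 = Σ lx·mx = 2.2173 → 2.217

2.217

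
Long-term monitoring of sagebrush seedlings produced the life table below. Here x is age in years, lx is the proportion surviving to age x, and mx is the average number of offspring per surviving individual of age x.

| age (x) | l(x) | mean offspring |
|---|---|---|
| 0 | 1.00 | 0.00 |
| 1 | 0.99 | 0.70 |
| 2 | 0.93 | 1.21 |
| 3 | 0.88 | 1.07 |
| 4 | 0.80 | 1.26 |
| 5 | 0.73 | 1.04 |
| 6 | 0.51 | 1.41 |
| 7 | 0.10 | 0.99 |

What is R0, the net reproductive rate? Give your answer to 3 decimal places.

5.345

lx·mx by age: 0, 0.693, 1.1253, 0.9416, 1.008, 0.7592, 0.7191, 0.099
R0 = Σ lx·mx = 5.3452 → 5.345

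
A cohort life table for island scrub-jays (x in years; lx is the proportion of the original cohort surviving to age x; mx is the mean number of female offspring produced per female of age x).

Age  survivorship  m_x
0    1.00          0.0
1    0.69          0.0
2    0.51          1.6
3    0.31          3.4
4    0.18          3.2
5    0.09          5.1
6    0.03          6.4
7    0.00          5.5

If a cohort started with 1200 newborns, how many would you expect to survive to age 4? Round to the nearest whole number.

216

Expected survivors = N0 · l_4 = 1200 × 0.18 = 216 → 216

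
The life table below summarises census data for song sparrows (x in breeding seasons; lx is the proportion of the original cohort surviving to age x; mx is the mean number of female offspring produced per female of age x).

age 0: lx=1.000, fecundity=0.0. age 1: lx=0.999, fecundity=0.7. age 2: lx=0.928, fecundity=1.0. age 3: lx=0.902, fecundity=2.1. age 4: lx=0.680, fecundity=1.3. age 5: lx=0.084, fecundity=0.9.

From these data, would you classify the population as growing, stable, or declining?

R0 = Σ lx·mx = 0 + 0.6993 + 0.928 + 1.8942 + 0.884 + 0.0756 = 4.4811
R0 > 1, so the population is growing.

growing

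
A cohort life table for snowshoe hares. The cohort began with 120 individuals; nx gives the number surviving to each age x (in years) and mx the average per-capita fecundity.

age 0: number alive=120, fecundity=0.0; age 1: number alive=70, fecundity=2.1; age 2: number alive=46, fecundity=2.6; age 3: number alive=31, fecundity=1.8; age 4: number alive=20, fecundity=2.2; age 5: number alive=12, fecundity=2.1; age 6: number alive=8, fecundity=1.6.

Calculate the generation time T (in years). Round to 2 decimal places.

lx = nx/n0 = nx/120: 1, 0.58333…, 0.38333…, 0.25833…, 0.16667…, 0.1, 0.06667…
lx·mx: 0, 1.225…, 0.996667…, 0.465…, 0.366667…, 0.21, 0.106667… → R0 = 3.37…
x·lx·mx: 0, 1.225…, 1.993333…, 1.395…, 1.466667…, 1.05, 0.64… → Σ = 7.77…
T = 7.77… / 3.37… = 2.305638… → 2.31

2.31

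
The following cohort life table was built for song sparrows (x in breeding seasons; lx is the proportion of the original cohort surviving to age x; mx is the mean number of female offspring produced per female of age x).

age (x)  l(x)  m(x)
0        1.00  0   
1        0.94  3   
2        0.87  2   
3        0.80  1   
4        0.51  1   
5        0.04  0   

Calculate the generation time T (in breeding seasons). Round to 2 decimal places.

lx·mx: 0, 2.82, 1.74, 0.8, 0.51, 0 → R0 = 5.87
x·lx·mx: 0, 2.82, 3.48, 2.4, 2.04, 0 → Σ = 10.74
T = 10.74 / 5.87 = 1.829642… → 1.83

1.83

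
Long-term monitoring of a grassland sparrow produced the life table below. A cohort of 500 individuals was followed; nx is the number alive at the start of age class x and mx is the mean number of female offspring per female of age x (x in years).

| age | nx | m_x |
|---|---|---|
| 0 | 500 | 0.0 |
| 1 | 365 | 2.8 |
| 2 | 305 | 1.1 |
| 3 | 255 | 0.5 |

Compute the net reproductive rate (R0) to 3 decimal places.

2.970

lx = nx/n0 = nx/500: 1, 0.73, 0.61, 0.51
lx·mx by age: 0, 2.044, 0.671, 0.255
R0 = Σ lx·mx = 2.97 → 2.970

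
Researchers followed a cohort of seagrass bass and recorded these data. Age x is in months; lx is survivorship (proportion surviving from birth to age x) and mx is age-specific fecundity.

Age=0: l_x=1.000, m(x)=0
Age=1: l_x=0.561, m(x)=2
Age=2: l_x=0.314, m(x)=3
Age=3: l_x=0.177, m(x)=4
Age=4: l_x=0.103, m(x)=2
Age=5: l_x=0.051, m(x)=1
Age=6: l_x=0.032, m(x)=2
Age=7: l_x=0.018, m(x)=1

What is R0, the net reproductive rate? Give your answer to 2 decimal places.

3.11

lx·mx by age: 0, 1.122, 0.942, 0.708, 0.206, 0.051, 0.064, 0.018
R0 = Σ lx·mx = 3.111 → 3.11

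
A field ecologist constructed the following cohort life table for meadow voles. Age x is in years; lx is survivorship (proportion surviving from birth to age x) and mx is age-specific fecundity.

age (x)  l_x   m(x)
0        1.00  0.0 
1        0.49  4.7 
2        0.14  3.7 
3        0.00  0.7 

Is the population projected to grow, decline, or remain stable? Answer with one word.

R0 = Σ lx·mx = 0 + 2.303 + 0.518 + 0 = 2.821
R0 > 1, so the population is growing.

growing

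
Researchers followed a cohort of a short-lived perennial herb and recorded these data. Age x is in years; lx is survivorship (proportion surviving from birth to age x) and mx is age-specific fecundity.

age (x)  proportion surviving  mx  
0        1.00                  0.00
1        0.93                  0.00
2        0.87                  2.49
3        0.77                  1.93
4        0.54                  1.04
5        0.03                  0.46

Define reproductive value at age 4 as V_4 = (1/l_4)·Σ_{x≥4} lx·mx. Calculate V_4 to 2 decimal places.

1.07

lx·mx for x ≥ 4: 0.5616, 0.0138 → sum = 0.5754
V_4 = 0.5754 / l_4 = 0.5754 / 0.54 = 1.065556… → 1.07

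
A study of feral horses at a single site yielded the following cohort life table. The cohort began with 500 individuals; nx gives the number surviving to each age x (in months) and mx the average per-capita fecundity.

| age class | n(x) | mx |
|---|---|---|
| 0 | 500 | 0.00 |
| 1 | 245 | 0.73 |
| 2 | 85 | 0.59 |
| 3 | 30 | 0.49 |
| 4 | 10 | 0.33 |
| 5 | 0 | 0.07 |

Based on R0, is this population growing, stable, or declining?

lx = nx/n0 = nx/500: 1, 0.49, 0.17, 0.06, 0.02, 0
R0 = Σ lx·mx = 0 + 0.3577 + 0.1003 + 0.0294 + 0.0066 + 0 = 0.494
R0 < 1, so the population is declining.

declining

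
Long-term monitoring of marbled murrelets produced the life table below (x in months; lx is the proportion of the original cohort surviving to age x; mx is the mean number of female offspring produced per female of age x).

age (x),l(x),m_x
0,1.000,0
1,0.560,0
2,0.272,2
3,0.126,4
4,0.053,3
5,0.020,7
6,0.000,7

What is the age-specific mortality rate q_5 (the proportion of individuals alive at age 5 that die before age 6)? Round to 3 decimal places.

q_5 = (l_5 − l_6) / l_5 = (0.02 − 0) / 0.02
     = 0.02 / 0.02 = 1 → 1.000

1.000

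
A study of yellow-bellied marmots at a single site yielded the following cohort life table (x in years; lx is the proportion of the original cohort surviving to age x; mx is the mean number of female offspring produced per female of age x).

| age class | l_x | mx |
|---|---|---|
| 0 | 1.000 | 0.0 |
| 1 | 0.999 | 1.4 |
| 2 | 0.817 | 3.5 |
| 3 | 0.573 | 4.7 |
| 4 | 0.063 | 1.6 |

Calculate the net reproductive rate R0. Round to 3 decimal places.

7.052

lx·mx by age: 0, 1.3986, 2.8595, 2.6931, 0.1008
R0 = Σ lx·mx = 7.052 → 7.052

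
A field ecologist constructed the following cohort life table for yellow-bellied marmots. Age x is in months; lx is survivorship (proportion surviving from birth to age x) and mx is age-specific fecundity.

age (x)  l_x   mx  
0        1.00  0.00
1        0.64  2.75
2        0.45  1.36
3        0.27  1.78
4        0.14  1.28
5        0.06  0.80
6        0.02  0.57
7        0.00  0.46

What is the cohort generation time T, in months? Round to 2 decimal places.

1.76

lx·mx: 0, 1.76, 0.612, 0.4806, 0.1792, 0.048, 0.0114, 0 → R0 = 3.0912
x·lx·mx: 0, 1.76, 1.224, 1.4418, 0.7168, 0.24, 0.0684, 0 → Σ = 5.451
T = 5.451 / 3.0912 = 1.763393… → 1.76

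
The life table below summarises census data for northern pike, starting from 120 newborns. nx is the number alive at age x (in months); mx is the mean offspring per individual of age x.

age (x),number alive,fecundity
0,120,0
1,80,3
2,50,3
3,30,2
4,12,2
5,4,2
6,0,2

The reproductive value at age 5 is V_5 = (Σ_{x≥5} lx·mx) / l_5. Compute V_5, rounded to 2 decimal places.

2.00

lx = nx/n0 = nx/120: 1, 0.66667…, 0.41667…, 0.25, 0.1, 0.03333…, 0
lx·mx for x ≥ 5: 0.066667…, 0 → sum = 0.066667…
V_5 = 0.066667… / l_5 = 0.066667… / 0.033333… = 2 → 2.00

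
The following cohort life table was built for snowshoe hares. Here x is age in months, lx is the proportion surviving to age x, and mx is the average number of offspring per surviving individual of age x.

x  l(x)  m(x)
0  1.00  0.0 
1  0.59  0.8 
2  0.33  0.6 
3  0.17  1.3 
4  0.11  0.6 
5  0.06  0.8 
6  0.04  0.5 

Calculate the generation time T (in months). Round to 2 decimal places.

2.10

lx·mx: 0, 0.472, 0.198, 0.221, 0.066, 0.048, 0.02 → R0 = 1.025
x·lx·mx: 0, 0.472, 0.396, 0.663, 0.264, 0.24, 0.12 → Σ = 2.155
T = 2.155 / 1.025 = 2.102439… → 2.10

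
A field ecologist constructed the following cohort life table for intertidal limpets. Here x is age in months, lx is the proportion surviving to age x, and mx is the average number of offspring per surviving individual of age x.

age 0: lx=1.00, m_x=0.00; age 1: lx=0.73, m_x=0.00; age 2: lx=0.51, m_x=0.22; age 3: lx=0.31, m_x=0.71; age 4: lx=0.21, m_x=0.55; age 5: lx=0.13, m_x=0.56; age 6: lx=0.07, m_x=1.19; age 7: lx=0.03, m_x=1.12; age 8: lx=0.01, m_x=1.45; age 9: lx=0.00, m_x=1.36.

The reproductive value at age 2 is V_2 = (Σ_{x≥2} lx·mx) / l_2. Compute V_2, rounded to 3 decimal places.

1.278

lx·mx for x ≥ 2: 0.1122, 0.2201, 0.1155, 0.0728, 0.0833, 0.0336, 0.0145, 0 → sum = 0.652
V_2 = 0.652 / l_2 = 0.652 / 0.51 = 1.278431… → 1.278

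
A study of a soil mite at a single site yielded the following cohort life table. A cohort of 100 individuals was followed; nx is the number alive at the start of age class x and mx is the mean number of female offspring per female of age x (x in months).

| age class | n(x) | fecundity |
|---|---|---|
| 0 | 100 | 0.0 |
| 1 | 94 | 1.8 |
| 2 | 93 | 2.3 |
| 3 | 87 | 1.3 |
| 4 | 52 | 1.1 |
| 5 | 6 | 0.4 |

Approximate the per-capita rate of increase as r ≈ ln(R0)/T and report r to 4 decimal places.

lx = nx/n0 = nx/100: 1, 0.94, 0.93, 0.87, 0.52, 0.06
R0 = Σ lx·mx = 0 + 1.692 + 2.139 + 1.131 + 0.572 + 0.024 = 5.558
Σ x·lx·mx = 11.771; T = 11.771/5.558 = 2.11785…
r ≈ ln(R0)/T = ln(5.558)/2.11785… = 0.809897… → 0.8099

0.8099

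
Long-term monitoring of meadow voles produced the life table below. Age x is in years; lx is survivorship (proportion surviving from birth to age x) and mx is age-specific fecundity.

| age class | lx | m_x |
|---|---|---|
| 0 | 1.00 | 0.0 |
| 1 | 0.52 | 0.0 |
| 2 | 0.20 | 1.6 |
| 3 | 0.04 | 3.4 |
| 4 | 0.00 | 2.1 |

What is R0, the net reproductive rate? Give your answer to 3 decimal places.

0.456

lx·mx by age: 0, 0, 0.32, 0.136, 0
R0 = Σ lx·mx = 0.456 → 0.456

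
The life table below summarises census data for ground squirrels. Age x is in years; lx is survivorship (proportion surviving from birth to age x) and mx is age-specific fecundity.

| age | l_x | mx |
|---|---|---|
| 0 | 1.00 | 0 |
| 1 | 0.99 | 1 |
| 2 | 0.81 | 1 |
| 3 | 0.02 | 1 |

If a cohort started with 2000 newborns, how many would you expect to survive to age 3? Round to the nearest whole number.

40

Expected survivors = N0 · l_3 = 2000 × 0.02 = 40 → 40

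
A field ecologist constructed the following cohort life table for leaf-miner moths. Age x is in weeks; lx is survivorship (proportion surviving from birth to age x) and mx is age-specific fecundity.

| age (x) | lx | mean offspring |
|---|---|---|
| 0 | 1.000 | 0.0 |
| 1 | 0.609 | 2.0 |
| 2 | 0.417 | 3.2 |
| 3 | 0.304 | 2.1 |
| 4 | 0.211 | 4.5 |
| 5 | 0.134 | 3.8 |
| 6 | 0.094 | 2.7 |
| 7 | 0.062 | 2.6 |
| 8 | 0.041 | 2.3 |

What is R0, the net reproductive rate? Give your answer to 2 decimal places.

5.16

lx·mx by age: 0, 1.218, 1.3344, 0.6384, 0.9495, 0.5092, 0.2538, 0.1612, 0.0943
R0 = Σ lx·mx = 5.1588 → 5.16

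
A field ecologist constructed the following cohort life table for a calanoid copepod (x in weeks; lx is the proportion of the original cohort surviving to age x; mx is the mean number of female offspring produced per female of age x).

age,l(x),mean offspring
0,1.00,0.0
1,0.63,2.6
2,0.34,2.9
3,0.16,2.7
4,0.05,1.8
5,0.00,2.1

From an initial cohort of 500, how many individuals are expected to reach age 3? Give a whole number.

Expected survivors = N0 · l_3 = 500 × 0.16 = 80 → 80

80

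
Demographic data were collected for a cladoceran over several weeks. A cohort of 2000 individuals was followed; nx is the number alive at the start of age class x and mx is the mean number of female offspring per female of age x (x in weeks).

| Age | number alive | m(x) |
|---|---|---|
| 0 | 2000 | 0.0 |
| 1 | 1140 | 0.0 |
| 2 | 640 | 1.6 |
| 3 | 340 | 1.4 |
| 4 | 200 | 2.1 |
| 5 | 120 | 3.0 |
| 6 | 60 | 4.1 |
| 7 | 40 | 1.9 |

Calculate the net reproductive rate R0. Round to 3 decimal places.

1.301

lx = nx/n0 = nx/2000: 1, 0.57, 0.32, 0.17, 0.1, 0.06, 0.03, 0.02
lx·mx by age: 0, 0, 0.512, 0.238, 0.21, 0.18, 0.123, 0.038
R0 = Σ lx·mx = 1.301 → 1.301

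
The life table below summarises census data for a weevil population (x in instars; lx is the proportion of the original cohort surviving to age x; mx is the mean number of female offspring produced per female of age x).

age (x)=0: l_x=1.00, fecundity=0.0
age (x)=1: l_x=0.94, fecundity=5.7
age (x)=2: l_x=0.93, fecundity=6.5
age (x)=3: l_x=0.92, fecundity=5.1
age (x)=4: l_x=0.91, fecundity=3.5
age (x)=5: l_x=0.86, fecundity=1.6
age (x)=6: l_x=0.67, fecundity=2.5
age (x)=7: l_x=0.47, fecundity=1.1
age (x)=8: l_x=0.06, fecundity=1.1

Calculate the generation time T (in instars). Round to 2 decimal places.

2.85

lx·mx: 0, 5.358, 6.045, 4.692, 3.185, 1.376, 1.675, 0.517, 0.066 → R0 = 22.914
x·lx·mx: 0, 5.358, 12.09, 14.076, 12.74, 6.88, 10.05, 3.619, 0.528 → Σ = 65.341
T = 65.341 / 22.914 = 2.851575… → 2.85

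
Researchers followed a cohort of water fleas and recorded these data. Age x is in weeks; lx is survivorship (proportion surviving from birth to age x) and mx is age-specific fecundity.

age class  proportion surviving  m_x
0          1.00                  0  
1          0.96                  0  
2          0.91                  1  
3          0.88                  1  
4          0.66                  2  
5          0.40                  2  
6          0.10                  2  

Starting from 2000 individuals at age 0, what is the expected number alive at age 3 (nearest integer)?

Expected survivors = N0 · l_3 = 2000 × 0.88 = 1760 → 1760

1760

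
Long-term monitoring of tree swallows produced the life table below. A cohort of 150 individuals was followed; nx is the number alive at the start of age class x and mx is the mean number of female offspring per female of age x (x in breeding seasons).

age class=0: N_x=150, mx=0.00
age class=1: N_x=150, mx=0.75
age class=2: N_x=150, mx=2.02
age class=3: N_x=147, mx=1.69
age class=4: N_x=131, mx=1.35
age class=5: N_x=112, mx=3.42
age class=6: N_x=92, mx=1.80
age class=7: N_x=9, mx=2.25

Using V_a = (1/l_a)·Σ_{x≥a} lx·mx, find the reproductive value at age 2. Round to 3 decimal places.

lx = nx/n0 = nx/150: 1, 1, 1, 0.98, 0.87333…, 0.74667…, 0.61333…, 0.06
lx·mx for x ≥ 2: 2.02, 1.6562, 1.179…, 2.5536…, 1.104…, 0.135 → sum = 8.6478…
V_2 = 8.6478… / l_2 = 8.6478… / 1 = 8.6478… → 8.648

8.648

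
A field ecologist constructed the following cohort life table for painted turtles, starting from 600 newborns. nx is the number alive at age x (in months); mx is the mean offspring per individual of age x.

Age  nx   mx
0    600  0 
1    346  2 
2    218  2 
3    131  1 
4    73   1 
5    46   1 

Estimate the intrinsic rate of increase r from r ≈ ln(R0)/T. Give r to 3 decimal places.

0.462

lx = nx/n0 = nx/600: 1, 0.57667…, 0.36333…, 0.21833…, 0.12167…, 0.07667…
R0 = Σ lx·mx = 0 + 1.15333… + 0.72667… + 0.21833… + 0.12167… + 0.07667… = 2.296667…
Σ x·lx·mx = 4.131667…; T = 4.131667…/2.296667… = 1.79898…
r ≈ ln(R0)/T = ln(2.296667…)/1.79898… = 0.46218… → 0.462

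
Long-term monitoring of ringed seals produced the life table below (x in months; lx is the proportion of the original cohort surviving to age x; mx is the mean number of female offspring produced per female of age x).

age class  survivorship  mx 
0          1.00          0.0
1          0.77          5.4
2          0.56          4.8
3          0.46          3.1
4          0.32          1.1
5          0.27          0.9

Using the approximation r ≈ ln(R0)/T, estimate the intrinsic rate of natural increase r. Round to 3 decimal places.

1.177

R0 = Σ lx·mx = 0 + 4.158 + 2.688 + 1.426 + 0.352 + 0.243 = 8.867
Σ x·lx·mx = 16.435; T = 16.435/8.867 = 1.8535…
r ≈ ln(R0)/T = ln(8.867)/1.8535… = 1.17741… → 1.177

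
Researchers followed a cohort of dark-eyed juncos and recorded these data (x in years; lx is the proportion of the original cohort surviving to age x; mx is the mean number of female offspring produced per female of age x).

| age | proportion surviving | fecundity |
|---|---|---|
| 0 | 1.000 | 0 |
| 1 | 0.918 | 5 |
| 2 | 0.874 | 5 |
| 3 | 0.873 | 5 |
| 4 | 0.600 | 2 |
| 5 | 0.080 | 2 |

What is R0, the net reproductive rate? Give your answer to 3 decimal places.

14.685

lx·mx by age: 0, 4.59, 4.37, 4.365, 1.2, 0.16
R0 = Σ lx·mx = 14.685 → 14.685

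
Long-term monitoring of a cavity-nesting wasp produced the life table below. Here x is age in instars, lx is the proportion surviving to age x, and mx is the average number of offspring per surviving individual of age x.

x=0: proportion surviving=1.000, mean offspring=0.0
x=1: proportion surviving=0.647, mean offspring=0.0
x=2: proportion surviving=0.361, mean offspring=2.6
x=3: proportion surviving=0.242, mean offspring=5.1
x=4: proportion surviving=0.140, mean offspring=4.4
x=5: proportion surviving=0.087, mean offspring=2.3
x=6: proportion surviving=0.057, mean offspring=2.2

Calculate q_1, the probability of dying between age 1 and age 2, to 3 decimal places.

0.442

q_1 = (l_1 − l_2) / l_1 = (0.647 − 0.361) / 0.647
     = 0.286 / 0.647 = 0.44204… → 0.442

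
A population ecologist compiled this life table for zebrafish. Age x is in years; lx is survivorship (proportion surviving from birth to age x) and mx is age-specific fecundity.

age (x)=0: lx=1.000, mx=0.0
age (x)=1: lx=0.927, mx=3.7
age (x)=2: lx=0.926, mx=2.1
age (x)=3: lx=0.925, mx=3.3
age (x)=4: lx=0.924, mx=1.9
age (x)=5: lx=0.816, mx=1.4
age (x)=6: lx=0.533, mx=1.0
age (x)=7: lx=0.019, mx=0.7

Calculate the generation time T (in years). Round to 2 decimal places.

lx·mx: 0, 3.4299, 1.9446, 3.0525, 1.7556, 1.1424, 0.533, 0.0133 → R0 = 11.8713
x·lx·mx: 0, 3.4299, 3.8892, 9.1575, 7.0224, 5.712, 3.198, 0.0931 → Σ = 32.5021
T = 32.5021 / 11.8713 = 2.737872… → 2.74

2.74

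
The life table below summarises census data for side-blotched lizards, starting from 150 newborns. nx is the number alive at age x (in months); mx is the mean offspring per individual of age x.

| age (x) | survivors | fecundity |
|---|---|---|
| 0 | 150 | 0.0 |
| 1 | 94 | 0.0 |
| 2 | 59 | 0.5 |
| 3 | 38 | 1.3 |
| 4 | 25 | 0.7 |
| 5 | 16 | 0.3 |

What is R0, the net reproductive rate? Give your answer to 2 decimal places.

lx = nx/n0 = nx/150: 1, 0.62667…, 0.39333…, 0.25333…, 0.16667…, 0.10667…
lx·mx by age: 0, 0, 0.196667…, 0.329333…, 0.116667…, 0.032…
R0 = Σ lx·mx = 0.674667… → 0.67

0.67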